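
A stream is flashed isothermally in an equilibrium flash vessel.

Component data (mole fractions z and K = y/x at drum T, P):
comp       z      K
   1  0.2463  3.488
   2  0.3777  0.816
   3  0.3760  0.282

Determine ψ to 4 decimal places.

Rachford–Rice: g(ψ) = Σ zᵢ(Kᵢ−1)/(1+ψ(Kᵢ−1)) = 0.
g(0) = ΣzᵢKᵢ − 1 = 0.2733 and g(1) = 1 − Σzᵢ/Kᵢ = -0.8668, so a root lies in (0, 1).
Iterate (Newton) starting at ψ = 0.5:
  ψ = 0.5000: g = -0.22462, g' = -0.7900 → ψ = 0.2157
  ψ = 0.2157: g = 0.00699, g' = -0.9310 → ψ = 0.2232
Converged at ψ = 0.2232.

ψ = 0.2232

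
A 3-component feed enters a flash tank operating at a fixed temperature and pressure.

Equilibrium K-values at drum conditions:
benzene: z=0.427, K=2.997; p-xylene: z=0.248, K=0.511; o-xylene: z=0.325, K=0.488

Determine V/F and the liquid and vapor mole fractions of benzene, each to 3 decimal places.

V/F = 0.563, x_benzene = 0.201, y_benzene = 0.602

Material balance + equilibrium reduce to Σ zᵢ(Kᵢ−1)/(1+V/F(Kᵢ−1)) = 0.
g(0) = ΣzᵢKᵢ − 1 = 0.565 and g(1) = 1 − Σzᵢ/Kᵢ = -0.294, so a root lies in (0, 1).
Iterate (Newton) starting at V/F = 0.59:
  V/F = 0.590: g = -0.0174, g' = -0.651 → V/F = 0.563
Converged at V/F = 0.563.
Compositions from xᵢ = zᵢ/(1+V/F(Kᵢ−1)), yᵢ = Kᵢxᵢ:
  benzene: x = 0.201, y = 0.602
  p-xylene: x = 0.342, y = 0.175
  o-xylene: x = 0.457, y = 0.223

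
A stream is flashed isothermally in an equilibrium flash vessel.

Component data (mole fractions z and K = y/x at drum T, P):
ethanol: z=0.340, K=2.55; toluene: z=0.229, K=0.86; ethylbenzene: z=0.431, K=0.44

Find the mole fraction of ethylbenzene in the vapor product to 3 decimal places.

Iterate (Newton) starting at V/F = 0.5:
  V/F = 0.500: g = -0.0728, g' = -0.525 → V/F = 0.361
  V/F = 0.361: g = 0.0014, g' = -0.553 → V/F = 0.364
Converged at V/F = 0.364.
Compositions from xᵢ = zᵢ/(1+V/F(Kᵢ−1)), yᵢ = Kᵢxᵢ:
  ethanol: x = 0.217, y = 0.554
  toluene: x = 0.241, y = 0.208
  ethylbenzene: x = 0.541, y = 0.238

y_ethylbenzene = 0.238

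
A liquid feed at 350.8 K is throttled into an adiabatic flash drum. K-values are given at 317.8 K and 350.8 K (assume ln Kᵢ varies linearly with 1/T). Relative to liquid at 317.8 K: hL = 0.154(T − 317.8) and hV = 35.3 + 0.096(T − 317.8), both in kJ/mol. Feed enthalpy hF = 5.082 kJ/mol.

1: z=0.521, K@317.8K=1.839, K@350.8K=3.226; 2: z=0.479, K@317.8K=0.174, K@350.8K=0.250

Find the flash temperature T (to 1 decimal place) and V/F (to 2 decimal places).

T = 320.9 K, V/F = 0.13

Adiabatic flash: solve Rachford–Rice at each trial T, then check hF = ψ·hV(T) + (1−ψ)·hL(T).
  T = 317.8 K: K = (1.839, 0.174), RR gives ψ = 0.060, H_out = 2.112 kJ/mol
  T = 350.8 K: K = (3.226, 0.250), RR gives ψ = 0.479, H_out = 21.090 kJ/mol
  T = 334.3 K: K = (2.470, 0.210), RR gives ψ = 0.334, H_out = 14.010 kJ/mol
  T = 326.1 K: K = (2.141, 0.192), RR gives ψ = 0.225, H_out = 9.110 kJ/mol
  T = 322.0 K: K = (1.988, 0.183), RR gives ψ = 0.153, H_out = 6.006 kJ/mol
  T = 319.9 K: K = (1.913, 0.178), RR gives ψ = 0.109, H_out = 4.167 kJ/mol
Linear interpolation between T = 319.9 (H_out = 4.167) and T = 322.0 (H_out = 6.006) on hF = 5.082 gives T ≈ 320.9 K, at which ψ = 0.13.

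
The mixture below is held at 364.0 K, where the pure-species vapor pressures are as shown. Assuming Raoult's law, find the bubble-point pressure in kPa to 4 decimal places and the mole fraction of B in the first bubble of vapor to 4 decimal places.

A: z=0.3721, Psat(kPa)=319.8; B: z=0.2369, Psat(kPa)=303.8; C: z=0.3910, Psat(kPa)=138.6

Pbub = 245.1604 kPa, y_B = 0.2936

At the bubble point ψ → 0, so ΣzᵢKᵢ = 1 with Kᵢ = Pᵢˢᵃᵗ/P ⇒ P = ΣzᵢPᵢˢᵃᵗ.
P = 0.3721·319.8 + 0.2369·303.8 + 0.3910·138.6 = 245.1604 kPa
yᵢ = zᵢPᵢˢᵃᵗ/P ⇒ y_B = 0.2369·303.8/245.1604 = 0.2936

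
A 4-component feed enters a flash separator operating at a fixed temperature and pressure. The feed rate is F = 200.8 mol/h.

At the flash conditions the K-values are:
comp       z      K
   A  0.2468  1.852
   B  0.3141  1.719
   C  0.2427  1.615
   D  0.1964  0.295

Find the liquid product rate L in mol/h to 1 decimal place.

L = 26.4 mol/h

Rachford–Rice: g(V/F) = Σ zᵢ(Kᵢ−1)/(1+V/F(Kᵢ−1)) = 0.
Check two-phase: ΣzᵢKᵢ = 1.4469 > 1 and Σzᵢ/Kᵢ = 1.1320 > 1, so g(0) = 0.4469 > 0 and g(1) = -0.1320 < 0.
Newton–Raphson from V/F = 0.5:
  V/F = 0.5000: g = 0.21389, g' = -0.4625 → V/F = 0.9625
  V/F = 0.9625: g = -0.08798, g' = -1.0917 → V/F = 0.8819
  V/F = 0.8819: g = -0.01101, g' = -0.8400 → V/F = 0.8688
  V/F = 0.8688: g = -0.00020, g' = -0.8098 → V/F = 0.8685
Converged at V/F = 0.8685.
Then V = V/F·F = 0.8685·200.8 = 174.4 mol/h and L = F − V = 26.4 mol/h.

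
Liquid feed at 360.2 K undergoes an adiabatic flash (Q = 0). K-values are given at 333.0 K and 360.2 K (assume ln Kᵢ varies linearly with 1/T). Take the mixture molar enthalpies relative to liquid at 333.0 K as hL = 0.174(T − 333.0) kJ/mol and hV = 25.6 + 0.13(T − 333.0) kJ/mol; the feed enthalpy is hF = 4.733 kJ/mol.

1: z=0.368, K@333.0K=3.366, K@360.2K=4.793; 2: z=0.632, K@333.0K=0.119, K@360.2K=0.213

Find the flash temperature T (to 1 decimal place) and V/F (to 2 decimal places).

T = 335.6 K, V/F = 0.17

Adiabatic flash: solve Rachford–Rice at each trial T, then check hF = ψ·hV(T) + (1−ψ)·hL(T).
  T = 333.0 K: K = (3.366, 0.119), RR gives ψ = 0.151, H_out = 3.855 kJ/mol
  T = 360.2 K: K = (4.793, 0.213), RR gives ψ = 0.301, H_out = 12.078 kJ/mol
  T = 346.6 K: K = (4.045, 0.161), RR gives ψ = 0.231, H_out = 8.143 kJ/mol
  T = 339.8 K: K = (3.697, 0.139), RR gives ψ = 0.193, H_out = 6.065 kJ/mol
  T = 336.4 K: K = (3.529, 0.129), RR gives ψ = 0.172, H_out = 4.980 kJ/mol
  T = 334.7 K: K = (3.447, 0.124), RR gives ψ = 0.162, H_out = 4.423 kJ/mol
Linear interpolation between T = 334.7 (H_out = 4.423) and T = 336.4 (H_out = 4.980) on hF = 4.733 gives T ≈ 335.6 K, at which ψ = 0.17.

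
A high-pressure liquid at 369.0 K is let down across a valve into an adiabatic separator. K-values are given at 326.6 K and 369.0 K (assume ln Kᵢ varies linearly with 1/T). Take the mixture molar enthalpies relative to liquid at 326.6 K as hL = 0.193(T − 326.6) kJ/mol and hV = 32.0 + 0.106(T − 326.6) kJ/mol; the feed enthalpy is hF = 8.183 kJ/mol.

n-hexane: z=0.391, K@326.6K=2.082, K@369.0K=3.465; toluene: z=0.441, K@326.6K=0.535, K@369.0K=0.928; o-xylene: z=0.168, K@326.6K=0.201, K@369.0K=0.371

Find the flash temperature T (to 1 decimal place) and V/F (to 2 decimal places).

Adiabatic flash: solve Rachford–Rice at each trial T, then check hF = ψ·hV(T) + (1−ψ)·hL(T).
  T = 326.6 K: K = (2.082, 0.535, 0.201), RR gives ψ = 0.135, H_out = 4.314 kJ/mol
  T = 369.0 K: K = (3.465, 0.928, 0.371), RR gives ψ = 0.937, H_out = 34.702 kJ/mol
  T = 347.8 K: K = (2.728, 0.717, 0.278), RR gives ψ = 0.545, H_out = 20.537 kJ/mol
  T = 337.2 K: K = (2.393, 0.622, 0.238), RR gives ψ = 0.349, H_out = 12.893 kJ/mol
  T = 331.9 K: K = (2.235, 0.578, 0.219), RR gives ψ = 0.246, H_out = 8.779 kJ/mol
  T = 329.2 K: K = (2.156, 0.556, 0.210), RR gives ψ = 0.191, H_out = 6.559 kJ/mol
  T = 330.5 K: K = (2.194, 0.566, 0.214), RR gives ψ = 0.218, H_out = 7.640 kJ/mol
Linear interpolation between T = 330.5 (H_out = 7.640) and T = 331.9 (H_out = 8.779) on hF = 8.183 gives T ≈ 331.2 K, at which ψ = 0.23.

T = 331.2 K, V/F = 0.23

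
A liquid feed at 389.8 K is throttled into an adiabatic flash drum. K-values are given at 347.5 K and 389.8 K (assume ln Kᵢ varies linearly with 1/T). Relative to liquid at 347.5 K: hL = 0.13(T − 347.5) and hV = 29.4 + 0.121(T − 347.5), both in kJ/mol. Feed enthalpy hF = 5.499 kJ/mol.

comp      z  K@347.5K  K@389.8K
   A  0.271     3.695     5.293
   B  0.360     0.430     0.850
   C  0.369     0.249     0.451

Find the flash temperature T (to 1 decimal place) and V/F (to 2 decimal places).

Adiabatic flash: solve Rachford–Rice at each trial T, then check hF = ψ·hV(T) + (1−ψ)·hL(T).
  T = 347.5 K: K = (3.695, 0.430, 0.249), RR gives ψ = 0.138, H_out = 4.067 kJ/mol
  T = 389.8 K: K = (5.293, 0.850, 0.451), RR gives ψ = 0.546, H_out = 21.335 kJ/mol
  T = 368.6 K: K = (4.466, 0.616, 0.341), RR gives ψ = 0.301, H_out = 11.532 kJ/mol
  T = 358.1 K: K = (4.076, 0.518, 0.293), RR gives ψ = 0.215, H_out = 7.686 kJ/mol
  T = 352.8 K: K = (3.883, 0.473, 0.270), RR gives ψ = 0.176, H_out = 5.858 kJ/mol
  T = 350.1 K: K = (3.787, 0.451, 0.259), RR gives ψ = 0.157, H_out = 4.942 kJ/mol
  T = 351.5 K: K = (3.837, 0.462, 0.265), RR gives ψ = 0.167, H_out = 5.416 kJ/mol
Linear interpolation between T = 351.5 (H_out = 5.416) and T = 352.8 (H_out = 5.858) on hF = 5.499 gives T ≈ 351.7 K, at which ψ = 0.17.

T = 351.7 K, V/F = 0.17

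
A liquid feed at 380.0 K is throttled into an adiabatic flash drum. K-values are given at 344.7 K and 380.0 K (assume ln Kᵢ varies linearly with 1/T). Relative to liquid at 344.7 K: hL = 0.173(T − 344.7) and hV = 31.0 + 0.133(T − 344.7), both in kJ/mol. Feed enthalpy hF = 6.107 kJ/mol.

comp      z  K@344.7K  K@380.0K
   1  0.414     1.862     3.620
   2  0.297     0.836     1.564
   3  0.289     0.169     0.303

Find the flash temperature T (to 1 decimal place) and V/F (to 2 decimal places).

Adiabatic flash: solve Rachford–Rice at each trial T, then check hF = ψ·hV(T) + (1−ψ)·hL(T).
  T = 344.7 K: K = (1.862, 0.836, 0.169), RR gives ψ = 0.134, H_out = 4.145 kJ/mol
  T = 380.0 K: K = (3.620, 1.564, 0.303), RR gives ψ = 0.810, H_out = 30.067 kJ/mol
  T = 362.4 K: K = (2.641, 1.162, 0.230), RR gives ψ = 0.568, H_out = 20.266 kJ/mol
  T = 353.5 K: K = (2.225, 0.989, 0.198), RR gives ψ = 0.393, H_out = 13.582 kJ/mol
  T = 349.1 K: K = (2.038, 0.910, 0.183), RR gives ψ = 0.279, H_out = 9.358 kJ/mol
  T = 346.9 K: K = (1.948, 0.873, 0.176), RR gives ψ = 0.211, H_out = 6.901 kJ/mol
  T = 345.8 K: K = (1.905, 0.854, 0.172), RR gives ψ = 0.174, H_out = 5.565 kJ/mol
Linear interpolation between T = 345.8 (H_out = 5.565) and T = 346.9 (H_out = 6.901) on hF = 6.107 gives T ≈ 346.2 K, at which ψ = 0.19.

T = 346.2 K, V/F = 0.19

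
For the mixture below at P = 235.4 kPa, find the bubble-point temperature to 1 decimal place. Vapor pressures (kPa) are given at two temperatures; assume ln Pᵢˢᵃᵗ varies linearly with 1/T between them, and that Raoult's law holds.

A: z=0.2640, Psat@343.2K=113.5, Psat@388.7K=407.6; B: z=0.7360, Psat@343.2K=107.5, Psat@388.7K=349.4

Bubble-point temperature: ΣzᵢPᵢˢᵃᵗ(T) = P. Interpolate ln Pᵢˢᵃᵗ = aᵢ + bᵢ/T.
  T = 343.2 K: ΣzᵢPᵢˢᵃᵗ = 109.08 kPa
  T = 388.7 K: ΣzᵢPᵢˢᵃᵗ = 364.76 kPa
  T = 365.9 K: ΣzᵢPᵢˢᵃᵗ = 206.78 kPa
  T = 377.3 K: ΣzᵢPᵢˢᵃᵗ = 276.98 kPa
  T = 371.6 K: ΣzᵢPᵢˢᵃᵗ = 239.85 kPa
  T = 368.8 K: ΣzᵢPᵢˢᵃᵗ = 223.12 kPa
Interpolating between 368.8 K and 371.6 K gives T ≈ 370.9 K.

T = 370.9 K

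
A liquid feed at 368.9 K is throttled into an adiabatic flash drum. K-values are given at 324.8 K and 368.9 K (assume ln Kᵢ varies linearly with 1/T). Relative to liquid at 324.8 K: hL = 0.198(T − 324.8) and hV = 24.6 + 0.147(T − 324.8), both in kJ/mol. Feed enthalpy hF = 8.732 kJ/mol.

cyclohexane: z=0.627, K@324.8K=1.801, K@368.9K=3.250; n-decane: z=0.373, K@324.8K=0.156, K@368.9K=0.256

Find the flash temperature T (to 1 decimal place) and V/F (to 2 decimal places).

Adiabatic flash: solve Rachford–Rice at each trial T, then check hF = ψ·hV(T) + (1−ψ)·hL(T).
  T = 324.8 K: K = (1.801, 0.156), RR gives ψ = 0.277, H_out = 6.820 kJ/mol
  T = 368.9 K: K = (3.250, 0.256), RR gives ψ = 0.677, H_out = 23.863 kJ/mol
  T = 346.9 K: K = (2.467, 0.203), RR gives ψ = 0.533, H_out = 16.876 kJ/mol
  T = 335.9 K: K = (2.120, 0.179), RR gives ψ = 0.431, H_out = 12.548 kJ/mol
  T = 330.4 K: K = (1.958, 0.167), RR gives ψ = 0.364, H_out = 9.953 kJ/mol
  T = 327.6 K: K = (1.879, 0.162), RR gives ψ = 0.323, H_out = 8.463 kJ/mol
  T = 329.0 K: K = (1.918, 0.164), RR gives ψ = 0.344, H_out = 9.225 kJ/mol
Linear interpolation between T = 327.6 (H_out = 8.463) and T = 329.0 (H_out = 9.225) on hF = 8.732 gives T ≈ 328.1 K, at which ψ = 0.33.

T = 328.1 K, V/F = 0.33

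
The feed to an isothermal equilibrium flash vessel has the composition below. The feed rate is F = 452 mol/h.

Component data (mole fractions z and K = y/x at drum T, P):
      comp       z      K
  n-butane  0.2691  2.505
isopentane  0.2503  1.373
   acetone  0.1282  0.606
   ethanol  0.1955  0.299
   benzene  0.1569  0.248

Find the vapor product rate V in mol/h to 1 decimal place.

V = 121.5 mol/h

Material balance + equilibrium reduce to Σ zᵢ(Kᵢ−1)/(1+β(Kᵢ−1)) = 0.
g(0) = ΣzᵢKᵢ − 1 = 0.1928 and g(1) = 1 − Σzᵢ/Kᵢ = -0.7878, so a root lies in (0, 1).
Newton iteration, β⁰ = 0.5:
  β = 0.5000: g = -0.15321, g' = -0.7097 → β = 0.2841
  β = 0.2841: g = -0.00995, g' = -0.6461 → β = 0.2687
Converged at β = 0.2687.
Then V = β·F = 0.2687·452 = 121.5 mol/h and L = F − V = 330.5 mol/h.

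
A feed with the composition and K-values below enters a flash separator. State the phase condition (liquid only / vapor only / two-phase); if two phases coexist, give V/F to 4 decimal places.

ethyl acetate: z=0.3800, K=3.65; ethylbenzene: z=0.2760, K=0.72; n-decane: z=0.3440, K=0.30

two-phase, V/F = 0.4706

ΣzᵢKᵢ = 1.6889; Σzᵢ/Kᵢ = 1.6341.
Both exceed 1, so a two-phase solution exists.
Material balance + equilibrium reduce to Σ zᵢ(Kᵢ−1)/(1+ψ(Kᵢ−1)) = 0.
Newton–Raphson from ψ = 0.48:
  ψ = 0.4800: g = -0.00871, g' = -0.9282 → ψ = 0.4706
Converged at ψ = 0.4706.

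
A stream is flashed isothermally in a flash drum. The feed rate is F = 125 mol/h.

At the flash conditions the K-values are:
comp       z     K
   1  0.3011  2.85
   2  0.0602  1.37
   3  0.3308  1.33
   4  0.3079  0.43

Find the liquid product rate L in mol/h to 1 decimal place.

Newton–Raphson from V/F = 0.5:
  V/F = 0.5000: g = 0.15641, g' = -0.5062 → V/F = 0.8090
  V/F = 0.8090: g = 0.00073, g' = -0.5371 → V/F = 0.8104
Converged at V/F = 0.8104.
Then V = V/F·F = 0.8104·125 = 101.3 mol/h and L = F − V = 23.7 mol/h.

L = 23.7 mol/h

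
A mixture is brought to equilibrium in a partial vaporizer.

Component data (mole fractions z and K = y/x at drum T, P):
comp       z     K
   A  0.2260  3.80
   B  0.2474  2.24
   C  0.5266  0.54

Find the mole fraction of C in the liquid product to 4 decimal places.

x_C = 0.7971

Rachford–Rice: g(V/F) = Σ zᵢ(Kᵢ−1)/(1+V/F(Kᵢ−1)) = 0.
Check two-phase: ΣzᵢKᵢ = 1.6973 > 1 and Σzᵢ/Kᵢ = 1.1451 > 1, so g(0) = 0.6973 > 0 and g(1) = -0.1451 < 0.
Newton–Raphson from V/F = 0.5:
  V/F = 0.5000: g = 0.13844, g' = -0.6405 → V/F = 0.7161
  V/F = 0.7161: g = 0.01181, g' = -0.5507 → V/F = 0.7376
  V/F = 0.7376: g = 0.00003, g' = -0.5476 → V/F = 0.7377
Converged at V/F = 0.7377.
Compositions from xᵢ = zᵢ/(1+V/F(Kᵢ−1)), yᵢ = Kᵢxᵢ:
  A: x = 0.0737, y = 0.2802
  B: x = 0.1292, y = 0.2894
  C: x = 0.7971, y = 0.4304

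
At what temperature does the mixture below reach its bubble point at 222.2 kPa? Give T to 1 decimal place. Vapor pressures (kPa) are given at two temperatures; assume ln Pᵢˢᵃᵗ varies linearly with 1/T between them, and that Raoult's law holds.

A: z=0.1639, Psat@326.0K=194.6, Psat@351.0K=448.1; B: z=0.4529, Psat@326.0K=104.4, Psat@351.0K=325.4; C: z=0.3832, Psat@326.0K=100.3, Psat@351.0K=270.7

T = 341.3 K

Bubble-point temperature: ΣzᵢPᵢˢᵃᵗ(T) = P. Interpolate ln Pᵢˢᵃᵗ = aᵢ + bᵢ/T.
  T = 326.0 K: ΣzᵢPᵢˢᵃᵗ = 117.61 kPa
  T = 351.0 K: ΣzᵢPᵢˢᵃᵗ = 324.55 kPa
  T = 338.5 K: ΣzᵢPᵢˢᵃᵗ = 198.71 kPa
  T = 344.8 K: ΣzᵢPᵢˢᵃᵗ = 255.48 kPa
  T = 341.6 K: ΣzᵢPᵢˢᵃᵗ = 225.10 kPa
  T = 340.1 K: ΣzᵢPᵢˢᵃᵗ = 211.97 kPa
Interpolating between 340.1 K and 341.6 K gives T ≈ 341.3 K.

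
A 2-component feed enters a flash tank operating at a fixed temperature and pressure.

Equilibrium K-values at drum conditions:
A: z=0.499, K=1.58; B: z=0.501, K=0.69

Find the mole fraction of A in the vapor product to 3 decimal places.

Rachford–Rice: g(ψ) = Σ zᵢ(Kᵢ−1)/(1+ψ(Kᵢ−1)) = 0.
Feasibility: ΣzᵢKᵢ = 1.134, Σzᵢ/Kᵢ = 1.042 — both > 1, two phases present.
Newton iteration, ψ⁰ = 0.5:
  ψ = 0.500: g = 0.0406, g' = -0.168 → ψ = 0.741
  ψ = 0.741: g = 0.0008, g' = -0.163 → ψ = 0.746
Converged at ψ = 0.746.
Compositions from xᵢ = zᵢ/(1+ψ(Kᵢ−1)), yᵢ = Kᵢxᵢ:
  A: x = 0.348, y = 0.550
  B: x = 0.652, y = 0.450

y_A = 0.550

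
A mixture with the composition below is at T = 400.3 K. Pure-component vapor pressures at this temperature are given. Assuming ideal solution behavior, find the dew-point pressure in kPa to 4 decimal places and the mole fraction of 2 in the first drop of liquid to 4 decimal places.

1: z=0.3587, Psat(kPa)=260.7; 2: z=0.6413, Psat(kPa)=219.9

Pdew = 232.9788 kPa, x_2 = 0.6794

At the dew point ψ → 1, so Σzᵢ/Kᵢ = 1 with Kᵢ = Pᵢˢᵃᵗ/P ⇒ 1/P = Σzᵢ/Pᵢˢᵃᵗ.
1/P = 0.3587/260.7 + 0.6413/219.9 = 0.0042922 ⇒ P = 232.9788 kPa
xᵢ = zᵢP/Pᵢˢᵃᵗ ⇒ x_2 = 0.6413·232.9788/219.9 = 0.6794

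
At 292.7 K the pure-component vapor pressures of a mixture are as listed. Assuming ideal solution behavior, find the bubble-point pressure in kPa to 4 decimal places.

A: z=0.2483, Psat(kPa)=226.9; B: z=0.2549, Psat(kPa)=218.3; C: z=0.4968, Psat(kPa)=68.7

Pbub = 146.1141 kPa

At the bubble point ψ → 0, so ΣzᵢKᵢ = 1 with Kᵢ = Pᵢˢᵃᵗ/P ⇒ P = ΣzᵢPᵢˢᵃᵗ.
P = 0.2483·226.9 + 0.2549·218.3 + 0.4968·68.7 = 146.1141 kPa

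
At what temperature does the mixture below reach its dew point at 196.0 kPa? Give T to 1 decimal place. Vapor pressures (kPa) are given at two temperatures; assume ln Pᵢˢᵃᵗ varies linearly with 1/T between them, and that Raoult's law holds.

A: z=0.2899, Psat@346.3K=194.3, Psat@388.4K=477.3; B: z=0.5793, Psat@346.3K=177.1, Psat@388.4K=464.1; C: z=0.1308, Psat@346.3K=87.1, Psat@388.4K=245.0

T = 354.5 K

Dew-point temperature: Σzᵢ·P/Pᵢˢᵃᵗ(T) = 1. Interpolate ln Pᵢˢᵃᵗ = aᵢ + bᵢ/T.
  T = 346.3 K: ΣzᵢP/Pᵢˢᵃᵗ = 1.2279
  T = 388.4 K: ΣzᵢP/Pᵢˢᵃᵗ = 0.4683
  T = 367.4 K: ΣzᵢP/Pᵢˢᵃᵗ = 0.7366
  T = 356.9 K: ΣzᵢP/Pᵢˢᵃᵗ = 0.9427
  T = 351.6 K: ΣzᵢP/Pᵢˢᵃᵗ = 1.0737
  T = 354.2 K: ΣzᵢP/Pᵢˢᵃᵗ = 1.0068
Interpolating between 354.2 K and 356.9 K gives T ≈ 354.5 K.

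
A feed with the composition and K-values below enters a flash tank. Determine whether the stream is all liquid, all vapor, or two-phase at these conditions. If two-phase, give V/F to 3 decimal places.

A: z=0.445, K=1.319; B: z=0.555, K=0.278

all liquid

ΣzᵢKᵢ = 0.741; Σzᵢ/Kᵢ = 2.334.
Since ΣzᵢKᵢ < 1 the mixture is below its bubble point — single liquid phase.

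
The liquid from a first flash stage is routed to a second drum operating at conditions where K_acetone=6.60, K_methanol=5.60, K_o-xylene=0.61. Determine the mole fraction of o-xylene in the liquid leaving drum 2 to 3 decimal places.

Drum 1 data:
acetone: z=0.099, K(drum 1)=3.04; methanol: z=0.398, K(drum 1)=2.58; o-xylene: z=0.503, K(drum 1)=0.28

Drum 1:
Rachford–Rice: g(ψ₁) = Σ zᵢ(Kᵢ−1)/(1+ψ₁(Kᵢ−1)) = 0.
Check two-phase: ΣzᵢKᵢ = 1.469 > 1 and Σzᵢ/Kᵢ = 1.983 > 1, so g(0) = 0.469 > 0 and g(1) = -0.983 < 0.
Newton–Raphson from ψ₁ = 0.5:
  ψ₁ = 0.500: g = -0.1146, g' = -1.048 → ψ₁ = 0.391
  ψ₁ = 0.391: g = -0.0026, g' = -1.012 → ψ₁ = 0.388
Converged at ψ₁ = 0.388.
Drum-1 compositions:
  acetone: x = 0.055, y = 0.168
  methanol: x = 0.247, y = 0.637
  o-xylene: x = 0.698, y = 0.195
Drum-2 feed = drum-1 liquid: z₂ = (0.0553, 0.2467, 0.6980).
Drum 2:
Newton–Raphson from ψ₂ = 0.35:
  ψ₂ = 0.350: g = 0.2241, g' = -1.107 → ψ₂ = 0.553
  ψ₂ = 0.553: g = 0.0490, g' = -0.692 → ψ₂ = 0.623
  ψ₂ = 0.623: g = 0.0027, g' = -0.620 → ψ₂ = 0.628
Converged at ψ₂ = 0.628.
  acetone: x = 0.012, y = 0.081
  methanol: x = 0.063, y = 0.355
  o-xylene: x = 0.924, y = 0.564

x_o-xylene (drum 2) = 0.924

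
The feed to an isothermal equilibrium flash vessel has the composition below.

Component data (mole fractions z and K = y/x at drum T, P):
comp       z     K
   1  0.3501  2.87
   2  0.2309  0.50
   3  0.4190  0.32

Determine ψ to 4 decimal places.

ψ = 0.2191

Rachford–Rice: g(ψ) = Σ zᵢ(Kᵢ−1)/(1+ψ(Kᵢ−1)) = 0.
Check two-phase: ΣzᵢKᵢ = 1.2543 > 1 and Σzᵢ/Kᵢ = 1.8932 > 1, so g(0) = 0.2543 > 0 and g(1) = -0.8932 < 0.
Iterate (Newton) starting at ψ = 0.5:
  ψ = 0.5000: g = -0.24729, g' = -0.8744 → ψ = 0.2172
  ψ = 0.2172: g = 0.00179, g' = -0.9585 → ψ = 0.2191
Converged at ψ = 0.2191.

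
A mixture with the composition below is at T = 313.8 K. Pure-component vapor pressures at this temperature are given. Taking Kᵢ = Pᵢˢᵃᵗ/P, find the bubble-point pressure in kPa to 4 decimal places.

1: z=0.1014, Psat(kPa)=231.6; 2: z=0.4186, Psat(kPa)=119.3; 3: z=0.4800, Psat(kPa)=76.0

At the bubble point ψ → 0, so ΣzᵢKᵢ = 1 with Kᵢ = Pᵢˢᵃᵗ/P ⇒ P = ΣzᵢPᵢˢᵃᵗ.
P = 0.1014·231.6 + 0.4186·119.3 + 0.4800·76.0 = 109.9032 kPa

Pbub = 109.9032 kPa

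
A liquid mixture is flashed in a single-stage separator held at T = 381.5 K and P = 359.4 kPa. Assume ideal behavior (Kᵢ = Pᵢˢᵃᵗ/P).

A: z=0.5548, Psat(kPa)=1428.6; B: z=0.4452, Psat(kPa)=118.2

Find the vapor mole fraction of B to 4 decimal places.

y_B = 0.2683

Raoult's law: Kᵢ = Pᵢˢᵃᵗ/P = Pᵢˢᵃᵗ/359.4.
  K_A = 1428.6/359.4 = 3.974958, K_B = 118.2/359.4 = 0.328881
Let ψ = V/F and solve Σ zᵢ(Kᵢ−1)/(1+ψ(Kᵢ−1)) = 0.
Check two-phase: ΣzᵢKᵢ = 2.3517 > 1 and Σzᵢ/Kᵢ = 1.4933 > 1, so g(0) = 1.3517 > 0 and g(1) = -0.4933 < 0.
Binary case is linear: z₁(K₁−1)(1+ψ(K₂−1)) + z₂(K₂−1)(1+ψ(K₁−1)) = 0
⇒ ψ = [z₁(K₁−1)+z₂(K₂−1)] / [−(K₁−1)(K₂−1)] = 1.35172/1.99655 = 0.6770
Compositions from xᵢ = zᵢ/(1+ψ(Kᵢ−1)), yᵢ = Kᵢxᵢ:
  A: x = 0.1841, y = 0.7317
  B: x = 0.8159, y = 0.2683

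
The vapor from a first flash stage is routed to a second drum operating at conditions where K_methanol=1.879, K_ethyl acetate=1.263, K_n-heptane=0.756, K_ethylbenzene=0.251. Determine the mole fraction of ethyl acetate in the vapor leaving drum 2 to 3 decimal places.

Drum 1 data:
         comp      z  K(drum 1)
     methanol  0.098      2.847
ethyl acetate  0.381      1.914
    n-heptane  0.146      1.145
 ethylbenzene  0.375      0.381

y_ethyl acetate (drum 2) = 0.589

Drum 1:
Let ψ₁ = V/F and solve Σ zᵢ(Kᵢ−1)/(1+ψ₁(Kᵢ−1)) = 0.
Check two-phase: ΣzᵢKᵢ = 1.318 > 1 and Σzᵢ/Kᵢ = 1.345 > 1, so g(0) = 0.318 > 0 and g(1) = -0.345 < 0.
Iterate (Newton) starting at ψ₁ = 0.58:
  ψ₁ = 0.580: g = -0.0276, g' = -0.566 → ψ₁ = 0.531
  ψ₁ = 0.531: g = -0.0004, g' = -0.551 → ψ₁ = 0.530
Converged at ψ₁ = 0.530.
Drum-1 compositions:
  methanol: x = 0.050, y = 0.141
  ethyl acetate: x = 0.257, y = 0.491
  n-heptane: x = 0.136, y = 0.155
  ethylbenzene: x = 0.558, y = 0.213
Drum-2 feed = drum-1 vapor: z₂ = (0.1409, 0.4911, 0.1552, 0.2127).
Drum 2:
Let ψ₂ = V/F and solve Σ zᵢ(Kᵢ−1)/(1+ψ₂(Kᵢ−1)) = 0.
Feasibility: ΣzᵢKᵢ = 1.056, Σzᵢ/Kᵢ = 1.517 — both > 1, two phases present.
Newton iteration, ψ₂⁰ = 0.4:
  ψ₂ = 0.400: g = -0.0609, g' = -0.342 → ψ₂ = 0.222
  ψ₂ = 0.222: g = -0.0054, g' = -0.289 → ψ₂ = 0.203
Converged at ψ₂ = 0.203.
  methanol: x = 0.120, y = 0.225
  ethyl acetate: x = 0.466, y = 0.589
  n-heptane: x = 0.163, y = 0.123
  ethylbenzene: x = 0.251, y = 0.063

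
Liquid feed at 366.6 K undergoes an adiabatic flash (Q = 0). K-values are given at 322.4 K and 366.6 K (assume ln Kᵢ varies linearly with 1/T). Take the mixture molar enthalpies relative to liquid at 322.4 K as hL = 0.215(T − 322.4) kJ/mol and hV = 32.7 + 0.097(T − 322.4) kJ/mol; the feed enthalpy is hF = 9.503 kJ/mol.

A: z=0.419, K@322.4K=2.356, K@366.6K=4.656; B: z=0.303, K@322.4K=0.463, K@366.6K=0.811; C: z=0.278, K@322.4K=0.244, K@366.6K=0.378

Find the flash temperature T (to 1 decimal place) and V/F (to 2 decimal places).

T = 325.5 K, V/F = 0.27

Adiabatic flash: solve Rachford–Rice at each trial T, then check hF = ψ·hV(T) + (1−ψ)·hL(T).
  T = 322.4 K: K = (2.356, 0.463, 0.244), RR gives ψ = 0.221, H_out = 7.235 kJ/mol
  T = 366.6 K: K = (4.656, 0.811, 0.378), RR gives ψ = 0.773, H_out = 30.757 kJ/mol
  T = 344.5 K: K = (3.385, 0.624, 0.308), RR gives ψ = 0.525, H_out = 20.535 kJ/mol
  T = 333.4 K: K = (2.839, 0.540, 0.275), RR gives ψ = 0.387, H_out = 14.530 kJ/mol
  T = 327.9 K: K = (2.590, 0.501, 0.259), RR gives ψ = 0.310, H_out = 11.117 kJ/mol
  T = 325.1 K: K = (2.469, 0.481, 0.251), RR gives ψ = 0.267, H_out = 9.211 kJ/mol
  T = 326.5 K: K = (2.529, 0.491, 0.255), RR gives ψ = 0.289, H_out = 10.180 kJ/mol
Linear interpolation between T = 325.1 (H_out = 9.211) and T = 326.5 (H_out = 10.180) on hF = 9.503 gives T ≈ 325.5 K, at which ψ = 0.27.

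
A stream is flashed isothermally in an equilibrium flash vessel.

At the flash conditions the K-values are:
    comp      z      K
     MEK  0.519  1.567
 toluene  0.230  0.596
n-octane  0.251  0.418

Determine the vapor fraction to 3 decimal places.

Newton iteration, ψ⁰ = 0.5:
  ψ = 0.500: g = -0.0932, g' = -0.329 → ψ = 0.217
  ψ = 0.217: g = -0.0070, g' = -0.289 → ψ = 0.193
Converged at ψ = 0.193.

ψ = 0.193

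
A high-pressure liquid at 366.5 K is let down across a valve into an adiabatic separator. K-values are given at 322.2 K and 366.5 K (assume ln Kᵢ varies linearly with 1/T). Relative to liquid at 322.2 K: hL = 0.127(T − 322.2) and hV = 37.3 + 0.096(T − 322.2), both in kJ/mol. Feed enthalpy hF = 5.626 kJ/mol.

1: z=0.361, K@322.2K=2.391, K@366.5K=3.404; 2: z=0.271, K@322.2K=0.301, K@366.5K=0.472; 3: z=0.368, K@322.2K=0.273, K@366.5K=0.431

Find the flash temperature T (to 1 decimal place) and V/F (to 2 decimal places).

T = 330.9 K, V/F = 0.12

Adiabatic flash: solve Rachford–Rice at each trial T, then check hF = ψ·hV(T) + (1−ψ)·hL(T).
  T = 322.2 K: K = (2.391, 0.301, 0.273), RR gives ψ = 0.045, H_out = 1.694 kJ/mol
  T = 366.5 K: K = (3.404, 0.472, 0.431), RR gives ψ = 0.388, H_out = 19.580 kJ/mol
  T = 344.4 K: K = (2.887, 0.383, 0.348), RR gives ψ = 0.228, H_out = 11.160 kJ/mol
  T = 333.3 K: K = (2.635, 0.341, 0.310), RR gives ψ = 0.142, H_out = 6.669 kJ/mol
  T = 327.8 K: K = (2.513, 0.321, 0.291), RR gives ψ = 0.096, H_out = 4.284 kJ/mol
  T = 330.6 K: K = (2.575, 0.331, 0.301), RR gives ψ = 0.120, H_out = 5.515 kJ/mol
  T = 332.0 K: K = (2.606, 0.336, 0.305), RR gives ψ = 0.132, H_out = 6.117 kJ/mol
Linear interpolation between T = 330.6 (H_out = 5.515) and T = 332.0 (H_out = 6.117) on hF = 5.626 gives T ≈ 330.9 K, at which ψ = 0.12.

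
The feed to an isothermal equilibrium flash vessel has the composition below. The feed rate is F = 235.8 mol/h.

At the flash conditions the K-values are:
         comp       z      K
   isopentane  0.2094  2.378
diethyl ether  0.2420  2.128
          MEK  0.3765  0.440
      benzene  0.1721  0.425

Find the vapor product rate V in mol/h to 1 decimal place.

Rachford–Rice: g(ψ) = Σ zᵢ(Kᵢ−1)/(1+ψ(Kᵢ−1)) = 0.
Check two-phase: ΣzᵢKᵢ = 1.2517 > 1 and Σzᵢ/Kᵢ = 1.4624 > 1, so g(0) = 0.2517 > 0 and g(1) = -0.4624 < 0.
Newton iteration, ψ⁰ = 0.59:
  ψ = 0.5900: g = -0.14159, g' = -0.6256 → ψ = 0.3637
  ψ = 0.3637: g = -0.00410, g' = -0.6084 → ψ = 0.3570
Converged at ψ = 0.3570.
Then V = ψ·F = 0.3570·235.8 = 84.2 mol/h and L = F − V = 151.6 mol/h.

V = 84.2 mol/h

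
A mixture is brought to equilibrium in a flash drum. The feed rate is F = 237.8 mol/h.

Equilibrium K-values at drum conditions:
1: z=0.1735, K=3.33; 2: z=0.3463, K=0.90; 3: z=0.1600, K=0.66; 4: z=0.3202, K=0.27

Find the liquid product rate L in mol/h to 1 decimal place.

L = 218.3 mol/h

Iterate (Newton) starting at β = 0.5:
  β = 0.5000: g = -0.28338, g' = -0.6548 → β = 0.0672
  β = 0.0672: g = 0.01315, g' = -0.9156 → β = 0.0816
  β = 0.0816: g = 0.00025, g' = -0.8810 → β = 0.0819
Converged at β = 0.0819.
Then V = β·F = 0.0819·237.8 = 19.5 mol/h and L = F − V = 218.3 mol/h.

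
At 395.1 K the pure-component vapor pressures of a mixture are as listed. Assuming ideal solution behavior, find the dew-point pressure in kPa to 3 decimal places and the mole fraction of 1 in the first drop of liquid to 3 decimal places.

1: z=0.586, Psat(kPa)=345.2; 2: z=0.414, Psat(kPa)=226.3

Pdew = 283.527 kPa, x_1 = 0.481

At the dew point ψ → 1, so Σzᵢ/Kᵢ = 1 with Kᵢ = Pᵢˢᵃᵗ/P ⇒ 1/P = Σzᵢ/Pᵢˢᵃᵗ.
1/P = 0.586/345.2 + 0.414/226.3 = 0.003527 ⇒ P = 283.527 kPa
xᵢ = zᵢP/Pᵢˢᵃᵗ ⇒ x_1 = 0.586·283.527/345.2 = 0.481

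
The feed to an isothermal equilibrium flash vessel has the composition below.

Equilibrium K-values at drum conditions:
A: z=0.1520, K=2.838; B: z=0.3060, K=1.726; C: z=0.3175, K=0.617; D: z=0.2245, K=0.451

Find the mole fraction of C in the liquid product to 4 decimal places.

x_C = 0.3877

Let ψ = V/F and solve Σ zᵢ(Kᵢ−1)/(1+ψ(Kᵢ−1)) = 0.
Feasibility: ΣzᵢKᵢ = 1.2567, Σzᵢ/Kᵢ = 1.2432 — both > 1, two phases present.
Iterate (Newton) starting at ψ = 0.5:
  ψ = 0.5000: g = -0.01171, g' = -0.4261 → ψ = 0.4725
  ψ = 0.4725: g = 0.00004, g' = -0.4293 → ψ = 0.4726
Converged at ψ = 0.4726.
Compositions from xᵢ = zᵢ/(1+ψ(Kᵢ−1)), yᵢ = Kᵢxᵢ:
  A: x = 0.0813, y = 0.2308
  B: x = 0.2278, y = 0.3932
  C: x = 0.3877, y = 0.2392
  D: x = 0.3032, y = 0.1367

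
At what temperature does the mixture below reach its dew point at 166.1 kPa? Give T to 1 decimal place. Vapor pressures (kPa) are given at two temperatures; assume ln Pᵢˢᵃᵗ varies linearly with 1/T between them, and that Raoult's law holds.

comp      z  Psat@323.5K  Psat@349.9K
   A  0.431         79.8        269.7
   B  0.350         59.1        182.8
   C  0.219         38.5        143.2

Dew-point temperature: Σzᵢ·P/Pᵢˢᵃᵗ(T) = 1. Interpolate ln Pᵢˢᵃᵗ = aᵢ + bᵢ/T.
  T = 323.5 K: ΣzᵢP/Pᵢˢᵃᵗ = 2.8256
  T = 349.9 K: ΣzᵢP/Pᵢˢᵃᵗ = 0.8375
  T = 336.7 K: ΣzᵢP/Pᵢˢᵃᵗ = 1.5010
  T = 343.3 K: ΣzᵢP/Pᵢˢᵃᵗ = 1.1147
  T = 346.6 K: ΣzᵢP/Pᵢˢᵃᵗ = 0.9649
  T = 345.0 K: ΣzᵢP/Pᵢˢᵃᵗ = 1.0345
Interpolating between 345.0 K and 346.6 K gives T ≈ 345.8 K.

T = 345.8 K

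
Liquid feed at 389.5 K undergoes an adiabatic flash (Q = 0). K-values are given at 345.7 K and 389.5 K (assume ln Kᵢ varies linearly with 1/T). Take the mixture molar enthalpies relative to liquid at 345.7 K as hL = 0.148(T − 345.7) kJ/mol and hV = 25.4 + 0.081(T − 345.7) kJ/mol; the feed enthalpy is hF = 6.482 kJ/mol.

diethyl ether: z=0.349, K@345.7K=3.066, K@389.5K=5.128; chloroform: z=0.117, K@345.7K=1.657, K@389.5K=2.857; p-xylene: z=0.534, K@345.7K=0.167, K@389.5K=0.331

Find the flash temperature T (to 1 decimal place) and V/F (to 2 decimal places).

Adiabatic flash: solve Rachford–Rice at each trial T, then check hF = ψ·hV(T) + (1−ψ)·hL(T).
  T = 345.7 K: K = (3.066, 1.657, 0.167), RR gives ψ = 0.234, H_out = 5.947 kJ/mol
  T = 389.5 K: K = (5.128, 2.857, 0.331), RR gives ψ = 0.536, H_out = 18.530 kJ/mol
  T = 367.6 K: K = (4.026, 2.211, 0.240), RR gives ψ = 0.393, H_out = 12.642 kJ/mol
  T = 356.6 K: K = (3.526, 1.921, 0.201), RR gives ψ = 0.318, H_out = 9.465 kJ/mol
  T = 351.1 K: K = (3.289, 1.785, 0.183), RR gives ψ = 0.278, H_out = 7.751 kJ/mol
  T = 348.4 K: K = (3.177, 1.720, 0.175), RR gives ψ = 0.256, H_out = 6.866 kJ/mol
  T = 347.0 K: K = (3.119, 1.687, 0.171), RR gives ψ = 0.245, H_out = 6.394 kJ/mol
Linear interpolation between T = 347.0 (H_out = 6.394) and T = 348.4 (H_out = 6.866) on hF = 6.482 gives T ≈ 347.3 K, at which ψ = 0.25.

T = 347.3 K, V/F = 0.25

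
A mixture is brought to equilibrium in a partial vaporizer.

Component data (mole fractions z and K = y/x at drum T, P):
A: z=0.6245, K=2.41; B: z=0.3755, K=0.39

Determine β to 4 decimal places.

Rachford–Rice: g(β) = Σ zᵢ(Kᵢ−1)/(1+β(Kᵢ−1)) = 0.
Feasibility: ΣzᵢKᵢ = 1.6515, Σzᵢ/Kᵢ = 1.2219 — both > 1, two phases present.
Binary case is linear: z₁(K₁−1)(1+β(K₂−1)) + z₂(K₂−1)(1+β(K₁−1)) = 0
⇒ β = [z₁(K₁−1)+z₂(K₂−1)] / [−(K₁−1)(K₂−1)] = 0.65149/0.86010 = 0.7575

β = 0.7575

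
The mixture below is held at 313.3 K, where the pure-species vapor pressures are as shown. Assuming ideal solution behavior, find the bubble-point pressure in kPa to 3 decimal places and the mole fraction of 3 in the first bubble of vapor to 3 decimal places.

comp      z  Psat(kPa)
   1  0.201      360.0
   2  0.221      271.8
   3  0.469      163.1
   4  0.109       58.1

At the bubble point ψ → 0, so ΣzᵢKᵢ = 1 with Kᵢ = Pᵢˢᵃᵗ/P ⇒ P = ΣzᵢPᵢˢᵃᵗ.
P = 0.201·360.0 + 0.221·271.8 + 0.469·163.1 + 0.109·58.1 = 215.255 kPa
yᵢ = zᵢPᵢˢᵃᵗ/P ⇒ y_3 = 0.469·163.1/215.255 = 0.355

Pbub = 215.255 kPa, y_3 = 0.355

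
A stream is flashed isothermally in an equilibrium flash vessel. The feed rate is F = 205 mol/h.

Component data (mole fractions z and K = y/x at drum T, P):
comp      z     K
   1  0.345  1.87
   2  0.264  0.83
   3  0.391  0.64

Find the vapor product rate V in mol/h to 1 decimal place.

V = 91.4 mol/h

Rachford–Rice: g(β) = Σ zᵢ(Kᵢ−1)/(1+β(Kᵢ−1)) = 0.
Check two-phase: ΣzᵢKᵢ = 1.115 > 1 and Σzᵢ/Kᵢ = 1.114 > 1, so g(0) = 0.115 > 0 and g(1) = -0.114 < 0.
Newton iteration, β⁰ = 0.46:
  β = 0.460: g = -0.0030, g' = -0.215 → β = 0.446
Converged at β = 0.446.
Then V = β·F = 0.4460·205 = 91.4 mol/h and L = F − V = 113.6 mol/h.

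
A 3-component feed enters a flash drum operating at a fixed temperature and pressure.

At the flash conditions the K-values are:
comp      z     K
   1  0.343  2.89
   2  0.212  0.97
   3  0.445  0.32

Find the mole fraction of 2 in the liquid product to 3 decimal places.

x_2 = 0.214

Iterate (Newton) starting at V/F = 0.5:
  V/F = 0.500: g = -0.1316, g' = -0.796 → V/F = 0.335
  V/F = 0.335: g = -0.0011, g' = -0.805 → V/F = 0.333
Converged at V/F = 0.333.
Compositions from xᵢ = zᵢ/(1+V/F(Kᵢ−1)), yᵢ = Kᵢxᵢ:
  1: x = 0.210, y = 0.608
  2: x = 0.214, y = 0.208
  3: x = 0.575, y = 0.184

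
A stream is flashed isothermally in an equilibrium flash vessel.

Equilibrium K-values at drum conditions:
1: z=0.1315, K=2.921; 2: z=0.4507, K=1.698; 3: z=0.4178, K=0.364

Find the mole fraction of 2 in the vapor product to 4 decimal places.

Iterate (Newton) starting at β = 0.5:
  β = 0.5000: g = -0.02757, g' = -0.6103 → β = 0.4548
  β = 0.4548: g = -0.00027, g' = -0.5993 → β = 0.4544
Converged at β = 0.4544.
Compositions from xᵢ = zᵢ/(1+β(Kᵢ−1)), yᵢ = Kᵢxᵢ:
  1: x = 0.0702, y = 0.2051
  2: x = 0.3422, y = 0.5810
  3: x = 0.5876, y = 0.2139

y_2 = 0.5810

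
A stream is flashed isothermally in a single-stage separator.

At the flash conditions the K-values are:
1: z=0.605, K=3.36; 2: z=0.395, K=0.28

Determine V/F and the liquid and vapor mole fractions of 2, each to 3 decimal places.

V/F = 0.673, x_2 = 0.766, y_2 = 0.215

Material balance + equilibrium reduce to Σ zᵢ(Kᵢ−1)/(1+V/F(Kᵢ−1)) = 0.
g(0) = ΣzᵢKᵢ − 1 = 1.143 and g(1) = 1 − Σzᵢ/Kᵢ = -0.591, so a root lies in (0, 1).
Binary case is linear: z₁(K₁−1)(1+V/F(K₂−1)) + z₂(K₂−1)(1+V/F(K₁−1)) = 0
⇒ V/F = [z₁(K₁−1)+z₂(K₂−1)] / [−(K₁−1)(K₂−1)] = 1.1434/1.6992 = 0.673
Compositions from xᵢ = zᵢ/(1+V/F(Kᵢ−1)), yᵢ = Kᵢxᵢ:
  1: x = 0.234, y = 0.785
  2: x = 0.766, y = 0.215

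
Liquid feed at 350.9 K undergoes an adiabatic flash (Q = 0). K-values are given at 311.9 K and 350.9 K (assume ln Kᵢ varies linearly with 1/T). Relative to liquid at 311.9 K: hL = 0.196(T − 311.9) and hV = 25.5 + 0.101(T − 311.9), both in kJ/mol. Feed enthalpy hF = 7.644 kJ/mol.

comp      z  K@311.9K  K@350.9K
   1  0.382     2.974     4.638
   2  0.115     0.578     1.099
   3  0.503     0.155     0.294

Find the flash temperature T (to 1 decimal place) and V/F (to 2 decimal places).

Adiabatic flash: solve Rachford–Rice at each trial T, then check hF = ψ·hV(T) + (1−ψ)·hL(T).
  T = 311.9 K: K = (2.974, 0.578, 0.155), RR gives ψ = 0.182, H_out = 4.639 kJ/mol
  T = 350.9 K: K = (4.638, 1.099, 0.294), RR gives ψ = 0.464, H_out = 17.753 kJ/mol
  T = 331.4 K: K = (3.763, 0.812, 0.218), RR gives ψ = 0.329, H_out = 11.599 kJ/mol
  T = 321.6 K: K = (3.355, 0.688, 0.184), RR gives ψ = 0.259, H_out = 8.261 kJ/mol
  T = 316.8 K: K = (3.164, 0.632, 0.169), RR gives ψ = 0.222, H_out = 6.519 kJ/mol
  T = 319.2 K: K = (3.259, 0.660, 0.177), RR gives ψ = 0.241, H_out = 7.401 kJ/mol
Linear interpolation between T = 319.2 (H_out = 7.401) and T = 321.6 (H_out = 8.261) on hF = 7.644 gives T ≈ 319.9 K, at which ψ = 0.25.

T = 319.9 K, V/F = 0.25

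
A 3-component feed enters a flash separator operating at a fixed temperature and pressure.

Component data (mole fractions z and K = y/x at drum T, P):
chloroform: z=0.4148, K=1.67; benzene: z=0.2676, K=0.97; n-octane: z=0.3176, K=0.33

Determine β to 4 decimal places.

Rachford–Rice: g(β) = Σ zᵢ(Kᵢ−1)/(1+β(Kᵢ−1)) = 0.
Feasibility: ΣzᵢKᵢ = 1.0571, Σzᵢ/Kᵢ = 1.4867 — both > 1, two phases present.
Newton–Raphson from β = 0.56:
  β = 0.5600: g = -0.14665, g' = -0.4639 → β = 0.2439
  β = 0.2439: g = -0.02356, g' = -0.3415 → β = 0.1749
  β = 0.1749: g = -0.00034, g' = -0.3324 → β = 0.1739
Converged at β = 0.1739.

β = 0.1739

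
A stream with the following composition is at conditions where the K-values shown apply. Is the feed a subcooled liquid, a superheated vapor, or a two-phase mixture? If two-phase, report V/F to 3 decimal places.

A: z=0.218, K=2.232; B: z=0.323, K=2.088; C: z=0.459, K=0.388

two-phase, V/F = 0.483

ΣzᵢKᵢ = 1.339; Σzᵢ/Kᵢ = 1.435.
Both exceed 1, so a two-phase solution exists.
Material balance + equilibrium reduce to Σ zᵢ(Kᵢ−1)/(1+ψ(Kᵢ−1)) = 0.
Newton–Raphson from ψ = 0.42:
  ψ = 0.420: g = 0.0401, g' = -0.635 → ψ = 0.483
Converged at ψ = 0.483.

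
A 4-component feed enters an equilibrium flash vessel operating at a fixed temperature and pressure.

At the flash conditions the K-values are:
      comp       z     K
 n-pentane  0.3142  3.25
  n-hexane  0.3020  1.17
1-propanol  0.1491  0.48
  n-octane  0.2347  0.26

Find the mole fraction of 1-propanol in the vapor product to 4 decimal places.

y_1-propanol = 0.0967

Material balance + equilibrium reduce to Σ zᵢ(Kᵢ−1)/(1+V/F(Kᵢ−1)) = 0.
Check two-phase: ΣzᵢKᵢ = 1.5071 > 1 and Σzᵢ/Kᵢ = 1.5681 > 1, so g(0) = 0.5071 > 0 and g(1) = -0.5681 < 0.
Newton–Raphson from V/F = 0.5:
  V/F = 0.5000: g = -0.00045, g' = -0.7571 → V/F = 0.4994
Converged at V/F = 0.4994.
Compositions from xᵢ = zᵢ/(1+V/F(Kᵢ−1)), yᵢ = Kᵢxᵢ:
  n-pentane: x = 0.1480, y = 0.4808
  n-hexane: x = 0.2784, y = 0.3257
  1-propanol: x = 0.2014, y = 0.0967
  n-octane: x = 0.3723, y = 0.0968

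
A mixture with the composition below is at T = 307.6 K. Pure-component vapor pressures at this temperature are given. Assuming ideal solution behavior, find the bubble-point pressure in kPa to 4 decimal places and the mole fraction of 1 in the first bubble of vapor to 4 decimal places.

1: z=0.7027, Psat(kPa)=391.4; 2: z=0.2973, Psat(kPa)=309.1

At the bubble point ψ → 0, so ΣzᵢKᵢ = 1 with Kᵢ = Pᵢˢᵃᵗ/P ⇒ P = ΣzᵢPᵢˢᵃᵗ.
P = 0.7027·391.4 + 0.2973·309.1 = 366.9322 kPa
yᵢ = zᵢPᵢˢᵃᵗ/P ⇒ y_1 = 0.7027·391.4/366.9322 = 0.7496

Pbub = 366.9322 kPa, y_1 = 0.7496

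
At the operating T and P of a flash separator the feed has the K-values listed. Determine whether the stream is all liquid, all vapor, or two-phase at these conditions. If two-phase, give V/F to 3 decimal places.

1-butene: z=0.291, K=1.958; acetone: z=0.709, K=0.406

all liquid

ΣzᵢKᵢ = 0.858; Σzᵢ/Kᵢ = 1.895.
Since ΣzᵢKᵢ < 1 the mixture is below its bubble point — single liquid phase.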